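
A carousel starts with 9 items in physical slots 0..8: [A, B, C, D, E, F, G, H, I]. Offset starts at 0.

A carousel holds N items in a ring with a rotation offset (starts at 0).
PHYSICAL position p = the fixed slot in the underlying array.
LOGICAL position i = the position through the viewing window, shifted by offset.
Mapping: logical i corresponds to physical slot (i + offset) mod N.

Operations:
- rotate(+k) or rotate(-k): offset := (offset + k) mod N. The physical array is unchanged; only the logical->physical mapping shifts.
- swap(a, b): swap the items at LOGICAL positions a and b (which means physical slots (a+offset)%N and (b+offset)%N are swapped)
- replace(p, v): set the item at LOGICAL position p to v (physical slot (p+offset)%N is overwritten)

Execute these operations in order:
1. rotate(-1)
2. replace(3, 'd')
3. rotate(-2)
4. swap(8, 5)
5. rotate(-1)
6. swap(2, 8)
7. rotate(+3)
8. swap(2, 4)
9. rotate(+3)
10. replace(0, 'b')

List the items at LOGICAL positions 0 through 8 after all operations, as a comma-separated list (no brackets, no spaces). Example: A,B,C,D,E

Answer: b,B,H,d,G,E,I,A,D

Derivation:
After op 1 (rotate(-1)): offset=8, physical=[A,B,C,D,E,F,G,H,I], logical=[I,A,B,C,D,E,F,G,H]
After op 2 (replace(3, 'd')): offset=8, physical=[A,B,d,D,E,F,G,H,I], logical=[I,A,B,d,D,E,F,G,H]
After op 3 (rotate(-2)): offset=6, physical=[A,B,d,D,E,F,G,H,I], logical=[G,H,I,A,B,d,D,E,F]
After op 4 (swap(8, 5)): offset=6, physical=[A,B,F,D,E,d,G,H,I], logical=[G,H,I,A,B,F,D,E,d]
After op 5 (rotate(-1)): offset=5, physical=[A,B,F,D,E,d,G,H,I], logical=[d,G,H,I,A,B,F,D,E]
After op 6 (swap(2, 8)): offset=5, physical=[A,B,F,D,H,d,G,E,I], logical=[d,G,E,I,A,B,F,D,H]
After op 7 (rotate(+3)): offset=8, physical=[A,B,F,D,H,d,G,E,I], logical=[I,A,B,F,D,H,d,G,E]
After op 8 (swap(2, 4)): offset=8, physical=[A,D,F,B,H,d,G,E,I], logical=[I,A,D,F,B,H,d,G,E]
After op 9 (rotate(+3)): offset=2, physical=[A,D,F,B,H,d,G,E,I], logical=[F,B,H,d,G,E,I,A,D]
After op 10 (replace(0, 'b')): offset=2, physical=[A,D,b,B,H,d,G,E,I], logical=[b,B,H,d,G,E,I,A,D]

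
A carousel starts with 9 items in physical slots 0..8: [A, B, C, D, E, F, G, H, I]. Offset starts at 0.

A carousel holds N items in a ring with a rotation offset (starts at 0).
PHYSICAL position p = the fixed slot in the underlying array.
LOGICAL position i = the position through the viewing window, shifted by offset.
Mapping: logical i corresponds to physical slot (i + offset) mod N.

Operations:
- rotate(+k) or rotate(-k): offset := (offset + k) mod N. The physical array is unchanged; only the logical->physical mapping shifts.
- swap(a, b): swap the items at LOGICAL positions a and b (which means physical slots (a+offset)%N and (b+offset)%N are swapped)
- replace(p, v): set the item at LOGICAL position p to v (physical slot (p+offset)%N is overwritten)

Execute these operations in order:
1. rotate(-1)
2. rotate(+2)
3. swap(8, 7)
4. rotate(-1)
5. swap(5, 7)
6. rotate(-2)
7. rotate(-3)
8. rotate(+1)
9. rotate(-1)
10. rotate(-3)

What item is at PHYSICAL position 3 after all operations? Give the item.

Answer: D

Derivation:
After op 1 (rotate(-1)): offset=8, physical=[A,B,C,D,E,F,G,H,I], logical=[I,A,B,C,D,E,F,G,H]
After op 2 (rotate(+2)): offset=1, physical=[A,B,C,D,E,F,G,H,I], logical=[B,C,D,E,F,G,H,I,A]
After op 3 (swap(8, 7)): offset=1, physical=[I,B,C,D,E,F,G,H,A], logical=[B,C,D,E,F,G,H,A,I]
After op 4 (rotate(-1)): offset=0, physical=[I,B,C,D,E,F,G,H,A], logical=[I,B,C,D,E,F,G,H,A]
After op 5 (swap(5, 7)): offset=0, physical=[I,B,C,D,E,H,G,F,A], logical=[I,B,C,D,E,H,G,F,A]
After op 6 (rotate(-2)): offset=7, physical=[I,B,C,D,E,H,G,F,A], logical=[F,A,I,B,C,D,E,H,G]
After op 7 (rotate(-3)): offset=4, physical=[I,B,C,D,E,H,G,F,A], logical=[E,H,G,F,A,I,B,C,D]
After op 8 (rotate(+1)): offset=5, physical=[I,B,C,D,E,H,G,F,A], logical=[H,G,F,A,I,B,C,D,E]
After op 9 (rotate(-1)): offset=4, physical=[I,B,C,D,E,H,G,F,A], logical=[E,H,G,F,A,I,B,C,D]
After op 10 (rotate(-3)): offset=1, physical=[I,B,C,D,E,H,G,F,A], logical=[B,C,D,E,H,G,F,A,I]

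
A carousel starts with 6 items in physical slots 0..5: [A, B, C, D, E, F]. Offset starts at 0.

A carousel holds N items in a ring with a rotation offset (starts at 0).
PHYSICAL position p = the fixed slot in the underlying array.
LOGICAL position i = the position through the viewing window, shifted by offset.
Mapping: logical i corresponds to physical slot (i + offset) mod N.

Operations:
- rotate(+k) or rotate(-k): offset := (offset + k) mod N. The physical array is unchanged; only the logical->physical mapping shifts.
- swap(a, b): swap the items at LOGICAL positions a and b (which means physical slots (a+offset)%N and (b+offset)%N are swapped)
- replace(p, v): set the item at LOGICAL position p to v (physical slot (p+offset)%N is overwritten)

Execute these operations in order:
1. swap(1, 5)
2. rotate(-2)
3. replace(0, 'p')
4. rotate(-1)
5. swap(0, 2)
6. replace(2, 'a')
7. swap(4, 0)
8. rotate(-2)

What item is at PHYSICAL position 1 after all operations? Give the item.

Answer: B

Derivation:
After op 1 (swap(1, 5)): offset=0, physical=[A,F,C,D,E,B], logical=[A,F,C,D,E,B]
After op 2 (rotate(-2)): offset=4, physical=[A,F,C,D,E,B], logical=[E,B,A,F,C,D]
After op 3 (replace(0, 'p')): offset=4, physical=[A,F,C,D,p,B], logical=[p,B,A,F,C,D]
After op 4 (rotate(-1)): offset=3, physical=[A,F,C,D,p,B], logical=[D,p,B,A,F,C]
After op 5 (swap(0, 2)): offset=3, physical=[A,F,C,B,p,D], logical=[B,p,D,A,F,C]
After op 6 (replace(2, 'a')): offset=3, physical=[A,F,C,B,p,a], logical=[B,p,a,A,F,C]
After op 7 (swap(4, 0)): offset=3, physical=[A,B,C,F,p,a], logical=[F,p,a,A,B,C]
After op 8 (rotate(-2)): offset=1, physical=[A,B,C,F,p,a], logical=[B,C,F,p,a,A]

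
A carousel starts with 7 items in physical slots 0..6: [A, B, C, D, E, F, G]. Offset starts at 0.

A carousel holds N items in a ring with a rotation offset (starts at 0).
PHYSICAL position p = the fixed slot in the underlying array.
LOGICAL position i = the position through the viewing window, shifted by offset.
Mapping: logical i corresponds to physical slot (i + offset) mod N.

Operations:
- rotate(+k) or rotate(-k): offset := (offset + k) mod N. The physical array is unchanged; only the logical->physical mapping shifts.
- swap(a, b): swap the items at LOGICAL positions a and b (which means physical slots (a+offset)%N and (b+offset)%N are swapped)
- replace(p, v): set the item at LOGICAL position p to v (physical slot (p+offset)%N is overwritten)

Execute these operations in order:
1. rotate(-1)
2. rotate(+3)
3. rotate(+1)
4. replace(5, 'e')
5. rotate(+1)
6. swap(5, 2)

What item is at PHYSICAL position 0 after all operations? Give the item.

After op 1 (rotate(-1)): offset=6, physical=[A,B,C,D,E,F,G], logical=[G,A,B,C,D,E,F]
After op 2 (rotate(+3)): offset=2, physical=[A,B,C,D,E,F,G], logical=[C,D,E,F,G,A,B]
After op 3 (rotate(+1)): offset=3, physical=[A,B,C,D,E,F,G], logical=[D,E,F,G,A,B,C]
After op 4 (replace(5, 'e')): offset=3, physical=[A,e,C,D,E,F,G], logical=[D,E,F,G,A,e,C]
After op 5 (rotate(+1)): offset=4, physical=[A,e,C,D,E,F,G], logical=[E,F,G,A,e,C,D]
After op 6 (swap(5, 2)): offset=4, physical=[A,e,G,D,E,F,C], logical=[E,F,C,A,e,G,D]

Answer: A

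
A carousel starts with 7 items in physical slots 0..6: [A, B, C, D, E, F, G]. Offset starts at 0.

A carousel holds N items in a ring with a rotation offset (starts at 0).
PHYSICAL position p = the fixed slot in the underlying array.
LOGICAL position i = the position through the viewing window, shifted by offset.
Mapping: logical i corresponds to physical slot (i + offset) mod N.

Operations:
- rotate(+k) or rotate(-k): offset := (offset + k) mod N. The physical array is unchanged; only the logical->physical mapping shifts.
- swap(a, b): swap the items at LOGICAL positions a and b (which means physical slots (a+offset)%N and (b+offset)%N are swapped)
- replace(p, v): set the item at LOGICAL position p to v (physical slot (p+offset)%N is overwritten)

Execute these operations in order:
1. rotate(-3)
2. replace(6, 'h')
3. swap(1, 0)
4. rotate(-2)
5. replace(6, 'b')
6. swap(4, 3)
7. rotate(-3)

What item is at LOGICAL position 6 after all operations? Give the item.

After op 1 (rotate(-3)): offset=4, physical=[A,B,C,D,E,F,G], logical=[E,F,G,A,B,C,D]
After op 2 (replace(6, 'h')): offset=4, physical=[A,B,C,h,E,F,G], logical=[E,F,G,A,B,C,h]
After op 3 (swap(1, 0)): offset=4, physical=[A,B,C,h,F,E,G], logical=[F,E,G,A,B,C,h]
After op 4 (rotate(-2)): offset=2, physical=[A,B,C,h,F,E,G], logical=[C,h,F,E,G,A,B]
After op 5 (replace(6, 'b')): offset=2, physical=[A,b,C,h,F,E,G], logical=[C,h,F,E,G,A,b]
After op 6 (swap(4, 3)): offset=2, physical=[A,b,C,h,F,G,E], logical=[C,h,F,G,E,A,b]
After op 7 (rotate(-3)): offset=6, physical=[A,b,C,h,F,G,E], logical=[E,A,b,C,h,F,G]

Answer: G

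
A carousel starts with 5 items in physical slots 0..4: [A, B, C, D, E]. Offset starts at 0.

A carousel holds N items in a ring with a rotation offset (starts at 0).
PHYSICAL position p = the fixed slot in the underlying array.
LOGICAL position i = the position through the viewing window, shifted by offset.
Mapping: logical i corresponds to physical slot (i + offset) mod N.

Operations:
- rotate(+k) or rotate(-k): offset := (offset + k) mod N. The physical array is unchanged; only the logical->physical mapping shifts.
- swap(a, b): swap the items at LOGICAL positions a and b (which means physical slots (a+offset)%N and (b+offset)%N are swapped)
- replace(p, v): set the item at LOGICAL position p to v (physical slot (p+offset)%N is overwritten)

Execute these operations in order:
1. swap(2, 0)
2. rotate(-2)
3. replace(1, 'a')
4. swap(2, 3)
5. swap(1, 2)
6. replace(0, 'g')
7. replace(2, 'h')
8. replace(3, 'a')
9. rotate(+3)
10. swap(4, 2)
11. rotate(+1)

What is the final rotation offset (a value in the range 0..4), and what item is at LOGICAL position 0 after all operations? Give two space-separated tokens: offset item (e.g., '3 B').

After op 1 (swap(2, 0)): offset=0, physical=[C,B,A,D,E], logical=[C,B,A,D,E]
After op 2 (rotate(-2)): offset=3, physical=[C,B,A,D,E], logical=[D,E,C,B,A]
After op 3 (replace(1, 'a')): offset=3, physical=[C,B,A,D,a], logical=[D,a,C,B,A]
After op 4 (swap(2, 3)): offset=3, physical=[B,C,A,D,a], logical=[D,a,B,C,A]
After op 5 (swap(1, 2)): offset=3, physical=[a,C,A,D,B], logical=[D,B,a,C,A]
After op 6 (replace(0, 'g')): offset=3, physical=[a,C,A,g,B], logical=[g,B,a,C,A]
After op 7 (replace(2, 'h')): offset=3, physical=[h,C,A,g,B], logical=[g,B,h,C,A]
After op 8 (replace(3, 'a')): offset=3, physical=[h,a,A,g,B], logical=[g,B,h,a,A]
After op 9 (rotate(+3)): offset=1, physical=[h,a,A,g,B], logical=[a,A,g,B,h]
After op 10 (swap(4, 2)): offset=1, physical=[g,a,A,h,B], logical=[a,A,h,B,g]
After op 11 (rotate(+1)): offset=2, physical=[g,a,A,h,B], logical=[A,h,B,g,a]

Answer: 2 A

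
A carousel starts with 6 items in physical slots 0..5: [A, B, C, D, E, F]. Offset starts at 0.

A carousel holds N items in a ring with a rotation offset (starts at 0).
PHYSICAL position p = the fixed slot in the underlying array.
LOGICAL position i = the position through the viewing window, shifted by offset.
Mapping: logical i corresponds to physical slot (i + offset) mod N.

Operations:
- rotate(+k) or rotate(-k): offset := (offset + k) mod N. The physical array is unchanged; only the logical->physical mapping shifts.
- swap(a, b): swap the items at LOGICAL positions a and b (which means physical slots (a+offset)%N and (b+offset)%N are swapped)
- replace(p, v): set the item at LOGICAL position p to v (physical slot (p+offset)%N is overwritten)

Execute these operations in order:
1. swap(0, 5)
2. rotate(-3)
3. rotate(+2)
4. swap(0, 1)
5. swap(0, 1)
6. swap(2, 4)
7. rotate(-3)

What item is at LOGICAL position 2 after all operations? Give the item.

After op 1 (swap(0, 5)): offset=0, physical=[F,B,C,D,E,A], logical=[F,B,C,D,E,A]
After op 2 (rotate(-3)): offset=3, physical=[F,B,C,D,E,A], logical=[D,E,A,F,B,C]
After op 3 (rotate(+2)): offset=5, physical=[F,B,C,D,E,A], logical=[A,F,B,C,D,E]
After op 4 (swap(0, 1)): offset=5, physical=[A,B,C,D,E,F], logical=[F,A,B,C,D,E]
After op 5 (swap(0, 1)): offset=5, physical=[F,B,C,D,E,A], logical=[A,F,B,C,D,E]
After op 6 (swap(2, 4)): offset=5, physical=[F,D,C,B,E,A], logical=[A,F,D,C,B,E]
After op 7 (rotate(-3)): offset=2, physical=[F,D,C,B,E,A], logical=[C,B,E,A,F,D]

Answer: E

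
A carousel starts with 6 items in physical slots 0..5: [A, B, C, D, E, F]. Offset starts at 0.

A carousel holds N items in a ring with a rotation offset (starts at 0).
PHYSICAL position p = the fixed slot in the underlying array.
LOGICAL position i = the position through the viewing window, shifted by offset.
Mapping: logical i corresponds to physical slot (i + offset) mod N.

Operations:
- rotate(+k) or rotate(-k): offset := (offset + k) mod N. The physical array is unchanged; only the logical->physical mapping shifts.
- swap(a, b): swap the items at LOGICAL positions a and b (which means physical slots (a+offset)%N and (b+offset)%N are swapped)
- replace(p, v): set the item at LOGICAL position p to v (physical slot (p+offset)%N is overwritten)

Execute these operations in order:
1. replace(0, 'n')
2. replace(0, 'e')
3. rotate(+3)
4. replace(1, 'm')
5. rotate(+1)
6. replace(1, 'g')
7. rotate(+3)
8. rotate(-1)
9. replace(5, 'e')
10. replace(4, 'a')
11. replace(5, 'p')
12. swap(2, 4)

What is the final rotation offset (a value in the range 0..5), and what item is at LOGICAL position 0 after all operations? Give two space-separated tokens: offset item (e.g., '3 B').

After op 1 (replace(0, 'n')): offset=0, physical=[n,B,C,D,E,F], logical=[n,B,C,D,E,F]
After op 2 (replace(0, 'e')): offset=0, physical=[e,B,C,D,E,F], logical=[e,B,C,D,E,F]
After op 3 (rotate(+3)): offset=3, physical=[e,B,C,D,E,F], logical=[D,E,F,e,B,C]
After op 4 (replace(1, 'm')): offset=3, physical=[e,B,C,D,m,F], logical=[D,m,F,e,B,C]
After op 5 (rotate(+1)): offset=4, physical=[e,B,C,D,m,F], logical=[m,F,e,B,C,D]
After op 6 (replace(1, 'g')): offset=4, physical=[e,B,C,D,m,g], logical=[m,g,e,B,C,D]
After op 7 (rotate(+3)): offset=1, physical=[e,B,C,D,m,g], logical=[B,C,D,m,g,e]
After op 8 (rotate(-1)): offset=0, physical=[e,B,C,D,m,g], logical=[e,B,C,D,m,g]
After op 9 (replace(5, 'e')): offset=0, physical=[e,B,C,D,m,e], logical=[e,B,C,D,m,e]
After op 10 (replace(4, 'a')): offset=0, physical=[e,B,C,D,a,e], logical=[e,B,C,D,a,e]
After op 11 (replace(5, 'p')): offset=0, physical=[e,B,C,D,a,p], logical=[e,B,C,D,a,p]
After op 12 (swap(2, 4)): offset=0, physical=[e,B,a,D,C,p], logical=[e,B,a,D,C,p]

Answer: 0 e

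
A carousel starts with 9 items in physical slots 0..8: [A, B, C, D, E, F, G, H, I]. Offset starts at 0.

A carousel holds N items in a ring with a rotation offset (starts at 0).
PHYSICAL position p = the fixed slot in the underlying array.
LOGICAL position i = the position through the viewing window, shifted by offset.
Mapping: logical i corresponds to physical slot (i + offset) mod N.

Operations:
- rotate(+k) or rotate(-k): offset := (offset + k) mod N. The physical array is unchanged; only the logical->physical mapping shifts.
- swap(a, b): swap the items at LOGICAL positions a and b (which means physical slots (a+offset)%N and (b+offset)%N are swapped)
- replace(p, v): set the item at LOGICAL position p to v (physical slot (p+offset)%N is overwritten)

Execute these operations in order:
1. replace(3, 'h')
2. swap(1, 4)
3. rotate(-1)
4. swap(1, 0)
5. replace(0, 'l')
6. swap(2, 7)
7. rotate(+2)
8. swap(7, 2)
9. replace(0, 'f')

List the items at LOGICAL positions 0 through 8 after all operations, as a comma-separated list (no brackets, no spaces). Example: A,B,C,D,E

Answer: f,C,l,B,F,E,H,h,I

Derivation:
After op 1 (replace(3, 'h')): offset=0, physical=[A,B,C,h,E,F,G,H,I], logical=[A,B,C,h,E,F,G,H,I]
After op 2 (swap(1, 4)): offset=0, physical=[A,E,C,h,B,F,G,H,I], logical=[A,E,C,h,B,F,G,H,I]
After op 3 (rotate(-1)): offset=8, physical=[A,E,C,h,B,F,G,H,I], logical=[I,A,E,C,h,B,F,G,H]
After op 4 (swap(1, 0)): offset=8, physical=[I,E,C,h,B,F,G,H,A], logical=[A,I,E,C,h,B,F,G,H]
After op 5 (replace(0, 'l')): offset=8, physical=[I,E,C,h,B,F,G,H,l], logical=[l,I,E,C,h,B,F,G,H]
After op 6 (swap(2, 7)): offset=8, physical=[I,G,C,h,B,F,E,H,l], logical=[l,I,G,C,h,B,F,E,H]
After op 7 (rotate(+2)): offset=1, physical=[I,G,C,h,B,F,E,H,l], logical=[G,C,h,B,F,E,H,l,I]
After op 8 (swap(7, 2)): offset=1, physical=[I,G,C,l,B,F,E,H,h], logical=[G,C,l,B,F,E,H,h,I]
After op 9 (replace(0, 'f')): offset=1, physical=[I,f,C,l,B,F,E,H,h], logical=[f,C,l,B,F,E,H,h,I]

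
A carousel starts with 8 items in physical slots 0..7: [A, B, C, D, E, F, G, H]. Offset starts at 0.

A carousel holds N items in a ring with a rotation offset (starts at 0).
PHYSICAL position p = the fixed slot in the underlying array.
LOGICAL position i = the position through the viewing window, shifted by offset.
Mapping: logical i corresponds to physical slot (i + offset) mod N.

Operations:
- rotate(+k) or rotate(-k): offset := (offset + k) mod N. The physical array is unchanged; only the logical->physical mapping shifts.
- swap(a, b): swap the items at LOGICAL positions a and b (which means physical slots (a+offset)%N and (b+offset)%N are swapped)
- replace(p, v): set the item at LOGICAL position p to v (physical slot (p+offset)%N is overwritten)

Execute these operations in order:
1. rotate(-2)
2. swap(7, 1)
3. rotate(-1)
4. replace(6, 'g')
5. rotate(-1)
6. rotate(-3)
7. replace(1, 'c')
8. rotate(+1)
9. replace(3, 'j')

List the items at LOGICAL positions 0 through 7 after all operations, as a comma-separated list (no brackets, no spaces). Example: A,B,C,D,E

After op 1 (rotate(-2)): offset=6, physical=[A,B,C,D,E,F,G,H], logical=[G,H,A,B,C,D,E,F]
After op 2 (swap(7, 1)): offset=6, physical=[A,B,C,D,E,H,G,F], logical=[G,F,A,B,C,D,E,H]
After op 3 (rotate(-1)): offset=5, physical=[A,B,C,D,E,H,G,F], logical=[H,G,F,A,B,C,D,E]
After op 4 (replace(6, 'g')): offset=5, physical=[A,B,C,g,E,H,G,F], logical=[H,G,F,A,B,C,g,E]
After op 5 (rotate(-1)): offset=4, physical=[A,B,C,g,E,H,G,F], logical=[E,H,G,F,A,B,C,g]
After op 6 (rotate(-3)): offset=1, physical=[A,B,C,g,E,H,G,F], logical=[B,C,g,E,H,G,F,A]
After op 7 (replace(1, 'c')): offset=1, physical=[A,B,c,g,E,H,G,F], logical=[B,c,g,E,H,G,F,A]
After op 8 (rotate(+1)): offset=2, physical=[A,B,c,g,E,H,G,F], logical=[c,g,E,H,G,F,A,B]
After op 9 (replace(3, 'j')): offset=2, physical=[A,B,c,g,E,j,G,F], logical=[c,g,E,j,G,F,A,B]

Answer: c,g,E,j,G,F,A,B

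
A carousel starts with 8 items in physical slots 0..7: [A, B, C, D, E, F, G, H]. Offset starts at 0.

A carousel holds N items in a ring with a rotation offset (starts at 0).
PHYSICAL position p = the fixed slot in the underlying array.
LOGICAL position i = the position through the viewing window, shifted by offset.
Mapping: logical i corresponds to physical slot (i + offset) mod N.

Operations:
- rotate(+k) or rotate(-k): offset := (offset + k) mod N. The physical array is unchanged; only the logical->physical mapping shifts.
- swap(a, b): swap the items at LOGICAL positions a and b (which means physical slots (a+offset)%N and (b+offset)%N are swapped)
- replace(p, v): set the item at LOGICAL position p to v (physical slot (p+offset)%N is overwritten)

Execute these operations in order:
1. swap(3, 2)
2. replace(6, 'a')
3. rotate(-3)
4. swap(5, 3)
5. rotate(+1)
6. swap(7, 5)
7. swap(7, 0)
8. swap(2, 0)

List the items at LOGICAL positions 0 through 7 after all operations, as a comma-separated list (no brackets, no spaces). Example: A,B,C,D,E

After op 1 (swap(3, 2)): offset=0, physical=[A,B,D,C,E,F,G,H], logical=[A,B,D,C,E,F,G,H]
After op 2 (replace(6, 'a')): offset=0, physical=[A,B,D,C,E,F,a,H], logical=[A,B,D,C,E,F,a,H]
After op 3 (rotate(-3)): offset=5, physical=[A,B,D,C,E,F,a,H], logical=[F,a,H,A,B,D,C,E]
After op 4 (swap(5, 3)): offset=5, physical=[D,B,A,C,E,F,a,H], logical=[F,a,H,D,B,A,C,E]
After op 5 (rotate(+1)): offset=6, physical=[D,B,A,C,E,F,a,H], logical=[a,H,D,B,A,C,E,F]
After op 6 (swap(7, 5)): offset=6, physical=[D,B,A,F,E,C,a,H], logical=[a,H,D,B,A,F,E,C]
After op 7 (swap(7, 0)): offset=6, physical=[D,B,A,F,E,a,C,H], logical=[C,H,D,B,A,F,E,a]
After op 8 (swap(2, 0)): offset=6, physical=[C,B,A,F,E,a,D,H], logical=[D,H,C,B,A,F,E,a]

Answer: D,H,C,B,A,F,E,a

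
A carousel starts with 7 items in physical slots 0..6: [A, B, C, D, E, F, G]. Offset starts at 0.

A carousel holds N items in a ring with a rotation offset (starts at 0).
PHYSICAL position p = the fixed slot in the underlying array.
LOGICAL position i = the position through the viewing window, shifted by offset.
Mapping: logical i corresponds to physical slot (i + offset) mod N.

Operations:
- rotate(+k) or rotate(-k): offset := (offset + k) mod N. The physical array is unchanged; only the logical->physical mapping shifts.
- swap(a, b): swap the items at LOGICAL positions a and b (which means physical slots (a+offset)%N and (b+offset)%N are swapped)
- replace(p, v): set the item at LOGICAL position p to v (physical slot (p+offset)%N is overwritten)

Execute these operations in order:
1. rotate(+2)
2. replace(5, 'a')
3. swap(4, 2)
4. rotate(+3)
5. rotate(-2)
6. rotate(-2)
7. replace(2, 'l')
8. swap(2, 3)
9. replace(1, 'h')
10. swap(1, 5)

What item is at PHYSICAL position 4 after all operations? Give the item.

Answer: l

Derivation:
After op 1 (rotate(+2)): offset=2, physical=[A,B,C,D,E,F,G], logical=[C,D,E,F,G,A,B]
After op 2 (replace(5, 'a')): offset=2, physical=[a,B,C,D,E,F,G], logical=[C,D,E,F,G,a,B]
After op 3 (swap(4, 2)): offset=2, physical=[a,B,C,D,G,F,E], logical=[C,D,G,F,E,a,B]
After op 4 (rotate(+3)): offset=5, physical=[a,B,C,D,G,F,E], logical=[F,E,a,B,C,D,G]
After op 5 (rotate(-2)): offset=3, physical=[a,B,C,D,G,F,E], logical=[D,G,F,E,a,B,C]
After op 6 (rotate(-2)): offset=1, physical=[a,B,C,D,G,F,E], logical=[B,C,D,G,F,E,a]
After op 7 (replace(2, 'l')): offset=1, physical=[a,B,C,l,G,F,E], logical=[B,C,l,G,F,E,a]
After op 8 (swap(2, 3)): offset=1, physical=[a,B,C,G,l,F,E], logical=[B,C,G,l,F,E,a]
After op 9 (replace(1, 'h')): offset=1, physical=[a,B,h,G,l,F,E], logical=[B,h,G,l,F,E,a]
After op 10 (swap(1, 5)): offset=1, physical=[a,B,E,G,l,F,h], logical=[B,E,G,l,F,h,a]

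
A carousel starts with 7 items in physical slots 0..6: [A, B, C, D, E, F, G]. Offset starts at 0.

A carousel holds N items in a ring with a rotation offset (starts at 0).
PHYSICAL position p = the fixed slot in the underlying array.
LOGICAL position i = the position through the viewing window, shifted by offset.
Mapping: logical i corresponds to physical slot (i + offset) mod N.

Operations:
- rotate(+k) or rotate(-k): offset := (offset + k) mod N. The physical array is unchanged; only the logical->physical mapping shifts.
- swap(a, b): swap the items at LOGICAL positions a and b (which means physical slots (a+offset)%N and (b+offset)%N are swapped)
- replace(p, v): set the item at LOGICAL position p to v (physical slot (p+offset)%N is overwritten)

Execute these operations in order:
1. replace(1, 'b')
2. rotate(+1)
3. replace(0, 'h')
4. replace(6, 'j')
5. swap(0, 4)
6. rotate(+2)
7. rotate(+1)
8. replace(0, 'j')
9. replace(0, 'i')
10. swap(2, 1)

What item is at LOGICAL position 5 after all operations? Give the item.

Answer: C

Derivation:
After op 1 (replace(1, 'b')): offset=0, physical=[A,b,C,D,E,F,G], logical=[A,b,C,D,E,F,G]
After op 2 (rotate(+1)): offset=1, physical=[A,b,C,D,E,F,G], logical=[b,C,D,E,F,G,A]
After op 3 (replace(0, 'h')): offset=1, physical=[A,h,C,D,E,F,G], logical=[h,C,D,E,F,G,A]
After op 4 (replace(6, 'j')): offset=1, physical=[j,h,C,D,E,F,G], logical=[h,C,D,E,F,G,j]
After op 5 (swap(0, 4)): offset=1, physical=[j,F,C,D,E,h,G], logical=[F,C,D,E,h,G,j]
After op 6 (rotate(+2)): offset=3, physical=[j,F,C,D,E,h,G], logical=[D,E,h,G,j,F,C]
After op 7 (rotate(+1)): offset=4, physical=[j,F,C,D,E,h,G], logical=[E,h,G,j,F,C,D]
After op 8 (replace(0, 'j')): offset=4, physical=[j,F,C,D,j,h,G], logical=[j,h,G,j,F,C,D]
After op 9 (replace(0, 'i')): offset=4, physical=[j,F,C,D,i,h,G], logical=[i,h,G,j,F,C,D]
After op 10 (swap(2, 1)): offset=4, physical=[j,F,C,D,i,G,h], logical=[i,G,h,j,F,C,D]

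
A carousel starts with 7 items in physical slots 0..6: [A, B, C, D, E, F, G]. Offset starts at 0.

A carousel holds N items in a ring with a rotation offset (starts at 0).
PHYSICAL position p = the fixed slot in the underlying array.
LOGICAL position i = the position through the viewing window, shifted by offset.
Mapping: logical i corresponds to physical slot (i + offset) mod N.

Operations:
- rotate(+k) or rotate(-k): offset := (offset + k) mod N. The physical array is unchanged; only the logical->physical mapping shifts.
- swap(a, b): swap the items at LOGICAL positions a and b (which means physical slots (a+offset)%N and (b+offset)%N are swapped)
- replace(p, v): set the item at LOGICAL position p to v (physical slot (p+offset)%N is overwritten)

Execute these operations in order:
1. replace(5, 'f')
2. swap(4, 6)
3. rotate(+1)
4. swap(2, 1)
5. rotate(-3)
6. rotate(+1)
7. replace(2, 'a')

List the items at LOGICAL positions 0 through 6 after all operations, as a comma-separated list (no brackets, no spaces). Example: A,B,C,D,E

After op 1 (replace(5, 'f')): offset=0, physical=[A,B,C,D,E,f,G], logical=[A,B,C,D,E,f,G]
After op 2 (swap(4, 6)): offset=0, physical=[A,B,C,D,G,f,E], logical=[A,B,C,D,G,f,E]
After op 3 (rotate(+1)): offset=1, physical=[A,B,C,D,G,f,E], logical=[B,C,D,G,f,E,A]
After op 4 (swap(2, 1)): offset=1, physical=[A,B,D,C,G,f,E], logical=[B,D,C,G,f,E,A]
After op 5 (rotate(-3)): offset=5, physical=[A,B,D,C,G,f,E], logical=[f,E,A,B,D,C,G]
After op 6 (rotate(+1)): offset=6, physical=[A,B,D,C,G,f,E], logical=[E,A,B,D,C,G,f]
After op 7 (replace(2, 'a')): offset=6, physical=[A,a,D,C,G,f,E], logical=[E,A,a,D,C,G,f]

Answer: E,A,a,D,C,G,f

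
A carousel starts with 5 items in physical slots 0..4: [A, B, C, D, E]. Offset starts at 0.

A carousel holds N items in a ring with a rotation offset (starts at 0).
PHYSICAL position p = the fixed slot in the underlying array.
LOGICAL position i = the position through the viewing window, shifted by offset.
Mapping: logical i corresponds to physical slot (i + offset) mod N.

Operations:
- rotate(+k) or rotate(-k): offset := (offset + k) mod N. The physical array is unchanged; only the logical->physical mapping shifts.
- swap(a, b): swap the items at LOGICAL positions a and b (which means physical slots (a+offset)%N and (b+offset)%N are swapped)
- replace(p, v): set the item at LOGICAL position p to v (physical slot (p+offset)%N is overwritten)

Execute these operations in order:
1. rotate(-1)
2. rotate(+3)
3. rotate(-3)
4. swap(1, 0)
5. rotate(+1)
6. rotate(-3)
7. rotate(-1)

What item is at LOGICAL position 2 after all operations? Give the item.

After op 1 (rotate(-1)): offset=4, physical=[A,B,C,D,E], logical=[E,A,B,C,D]
After op 2 (rotate(+3)): offset=2, physical=[A,B,C,D,E], logical=[C,D,E,A,B]
After op 3 (rotate(-3)): offset=4, physical=[A,B,C,D,E], logical=[E,A,B,C,D]
After op 4 (swap(1, 0)): offset=4, physical=[E,B,C,D,A], logical=[A,E,B,C,D]
After op 5 (rotate(+1)): offset=0, physical=[E,B,C,D,A], logical=[E,B,C,D,A]
After op 6 (rotate(-3)): offset=2, physical=[E,B,C,D,A], logical=[C,D,A,E,B]
After op 7 (rotate(-1)): offset=1, physical=[E,B,C,D,A], logical=[B,C,D,A,E]

Answer: D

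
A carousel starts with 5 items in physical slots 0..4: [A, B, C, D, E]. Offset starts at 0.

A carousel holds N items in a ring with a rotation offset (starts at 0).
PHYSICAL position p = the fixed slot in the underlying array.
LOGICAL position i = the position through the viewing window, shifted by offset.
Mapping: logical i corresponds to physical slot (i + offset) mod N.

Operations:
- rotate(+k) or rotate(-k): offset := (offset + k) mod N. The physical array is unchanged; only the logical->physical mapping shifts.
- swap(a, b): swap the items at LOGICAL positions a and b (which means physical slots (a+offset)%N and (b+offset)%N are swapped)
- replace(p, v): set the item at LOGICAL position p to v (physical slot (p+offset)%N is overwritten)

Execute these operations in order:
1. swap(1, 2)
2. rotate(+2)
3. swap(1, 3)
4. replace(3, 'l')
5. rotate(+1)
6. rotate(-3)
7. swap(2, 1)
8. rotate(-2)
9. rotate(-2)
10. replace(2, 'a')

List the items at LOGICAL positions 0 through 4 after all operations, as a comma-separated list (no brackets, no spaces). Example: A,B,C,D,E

Answer: B,C,a,E,l

Derivation:
After op 1 (swap(1, 2)): offset=0, physical=[A,C,B,D,E], logical=[A,C,B,D,E]
After op 2 (rotate(+2)): offset=2, physical=[A,C,B,D,E], logical=[B,D,E,A,C]
After op 3 (swap(1, 3)): offset=2, physical=[D,C,B,A,E], logical=[B,A,E,D,C]
After op 4 (replace(3, 'l')): offset=2, physical=[l,C,B,A,E], logical=[B,A,E,l,C]
After op 5 (rotate(+1)): offset=3, physical=[l,C,B,A,E], logical=[A,E,l,C,B]
After op 6 (rotate(-3)): offset=0, physical=[l,C,B,A,E], logical=[l,C,B,A,E]
After op 7 (swap(2, 1)): offset=0, physical=[l,B,C,A,E], logical=[l,B,C,A,E]
After op 8 (rotate(-2)): offset=3, physical=[l,B,C,A,E], logical=[A,E,l,B,C]
After op 9 (rotate(-2)): offset=1, physical=[l,B,C,A,E], logical=[B,C,A,E,l]
After op 10 (replace(2, 'a')): offset=1, physical=[l,B,C,a,E], logical=[B,C,a,E,l]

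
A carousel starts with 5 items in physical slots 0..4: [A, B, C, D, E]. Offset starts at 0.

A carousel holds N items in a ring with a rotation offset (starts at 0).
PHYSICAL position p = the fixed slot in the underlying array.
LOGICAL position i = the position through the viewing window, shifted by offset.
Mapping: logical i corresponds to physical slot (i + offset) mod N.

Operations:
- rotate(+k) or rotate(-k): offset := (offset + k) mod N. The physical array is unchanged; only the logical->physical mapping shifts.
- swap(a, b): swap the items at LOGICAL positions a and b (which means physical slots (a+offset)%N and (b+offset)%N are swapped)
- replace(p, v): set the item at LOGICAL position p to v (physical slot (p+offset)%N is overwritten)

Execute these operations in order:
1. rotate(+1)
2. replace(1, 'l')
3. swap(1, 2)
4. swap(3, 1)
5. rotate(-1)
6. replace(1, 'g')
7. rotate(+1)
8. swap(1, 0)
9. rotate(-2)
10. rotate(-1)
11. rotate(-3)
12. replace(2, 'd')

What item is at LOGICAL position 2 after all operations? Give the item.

After op 1 (rotate(+1)): offset=1, physical=[A,B,C,D,E], logical=[B,C,D,E,A]
After op 2 (replace(1, 'l')): offset=1, physical=[A,B,l,D,E], logical=[B,l,D,E,A]
After op 3 (swap(1, 2)): offset=1, physical=[A,B,D,l,E], logical=[B,D,l,E,A]
After op 4 (swap(3, 1)): offset=1, physical=[A,B,E,l,D], logical=[B,E,l,D,A]
After op 5 (rotate(-1)): offset=0, physical=[A,B,E,l,D], logical=[A,B,E,l,D]
After op 6 (replace(1, 'g')): offset=0, physical=[A,g,E,l,D], logical=[A,g,E,l,D]
After op 7 (rotate(+1)): offset=1, physical=[A,g,E,l,D], logical=[g,E,l,D,A]
After op 8 (swap(1, 0)): offset=1, physical=[A,E,g,l,D], logical=[E,g,l,D,A]
After op 9 (rotate(-2)): offset=4, physical=[A,E,g,l,D], logical=[D,A,E,g,l]
After op 10 (rotate(-1)): offset=3, physical=[A,E,g,l,D], logical=[l,D,A,E,g]
After op 11 (rotate(-3)): offset=0, physical=[A,E,g,l,D], logical=[A,E,g,l,D]
After op 12 (replace(2, 'd')): offset=0, physical=[A,E,d,l,D], logical=[A,E,d,l,D]

Answer: d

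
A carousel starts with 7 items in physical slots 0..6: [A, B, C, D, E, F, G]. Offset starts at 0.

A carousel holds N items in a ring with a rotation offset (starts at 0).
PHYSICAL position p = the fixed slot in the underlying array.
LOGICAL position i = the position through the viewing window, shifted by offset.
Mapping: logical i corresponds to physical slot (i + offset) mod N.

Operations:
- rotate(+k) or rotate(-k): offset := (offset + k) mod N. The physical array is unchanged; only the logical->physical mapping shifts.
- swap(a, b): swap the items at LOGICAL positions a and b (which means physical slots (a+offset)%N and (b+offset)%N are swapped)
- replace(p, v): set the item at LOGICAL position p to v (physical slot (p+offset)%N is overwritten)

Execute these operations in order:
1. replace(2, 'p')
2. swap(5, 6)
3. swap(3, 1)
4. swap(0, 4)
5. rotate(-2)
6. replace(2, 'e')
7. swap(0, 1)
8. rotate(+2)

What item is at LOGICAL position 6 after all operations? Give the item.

Answer: G

Derivation:
After op 1 (replace(2, 'p')): offset=0, physical=[A,B,p,D,E,F,G], logical=[A,B,p,D,E,F,G]
After op 2 (swap(5, 6)): offset=0, physical=[A,B,p,D,E,G,F], logical=[A,B,p,D,E,G,F]
After op 3 (swap(3, 1)): offset=0, physical=[A,D,p,B,E,G,F], logical=[A,D,p,B,E,G,F]
After op 4 (swap(0, 4)): offset=0, physical=[E,D,p,B,A,G,F], logical=[E,D,p,B,A,G,F]
After op 5 (rotate(-2)): offset=5, physical=[E,D,p,B,A,G,F], logical=[G,F,E,D,p,B,A]
After op 6 (replace(2, 'e')): offset=5, physical=[e,D,p,B,A,G,F], logical=[G,F,e,D,p,B,A]
After op 7 (swap(0, 1)): offset=5, physical=[e,D,p,B,A,F,G], logical=[F,G,e,D,p,B,A]
After op 8 (rotate(+2)): offset=0, physical=[e,D,p,B,A,F,G], logical=[e,D,p,B,A,F,G]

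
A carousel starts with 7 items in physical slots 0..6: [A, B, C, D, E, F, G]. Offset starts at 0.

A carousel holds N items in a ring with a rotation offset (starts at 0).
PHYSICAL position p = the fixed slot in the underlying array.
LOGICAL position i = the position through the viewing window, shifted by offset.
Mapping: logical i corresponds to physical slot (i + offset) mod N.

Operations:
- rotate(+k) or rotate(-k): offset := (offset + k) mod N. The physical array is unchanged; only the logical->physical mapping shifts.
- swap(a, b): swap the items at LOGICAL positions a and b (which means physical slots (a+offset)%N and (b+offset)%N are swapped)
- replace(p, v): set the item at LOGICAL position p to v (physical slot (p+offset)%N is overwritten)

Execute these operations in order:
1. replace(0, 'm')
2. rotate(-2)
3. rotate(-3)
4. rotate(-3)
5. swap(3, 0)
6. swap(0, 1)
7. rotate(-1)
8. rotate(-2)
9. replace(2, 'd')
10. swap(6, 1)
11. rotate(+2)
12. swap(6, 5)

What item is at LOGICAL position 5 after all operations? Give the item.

After op 1 (replace(0, 'm')): offset=0, physical=[m,B,C,D,E,F,G], logical=[m,B,C,D,E,F,G]
After op 2 (rotate(-2)): offset=5, physical=[m,B,C,D,E,F,G], logical=[F,G,m,B,C,D,E]
After op 3 (rotate(-3)): offset=2, physical=[m,B,C,D,E,F,G], logical=[C,D,E,F,G,m,B]
After op 4 (rotate(-3)): offset=6, physical=[m,B,C,D,E,F,G], logical=[G,m,B,C,D,E,F]
After op 5 (swap(3, 0)): offset=6, physical=[m,B,G,D,E,F,C], logical=[C,m,B,G,D,E,F]
After op 6 (swap(0, 1)): offset=6, physical=[C,B,G,D,E,F,m], logical=[m,C,B,G,D,E,F]
After op 7 (rotate(-1)): offset=5, physical=[C,B,G,D,E,F,m], logical=[F,m,C,B,G,D,E]
After op 8 (rotate(-2)): offset=3, physical=[C,B,G,D,E,F,m], logical=[D,E,F,m,C,B,G]
After op 9 (replace(2, 'd')): offset=3, physical=[C,B,G,D,E,d,m], logical=[D,E,d,m,C,B,G]
After op 10 (swap(6, 1)): offset=3, physical=[C,B,E,D,G,d,m], logical=[D,G,d,m,C,B,E]
After op 11 (rotate(+2)): offset=5, physical=[C,B,E,D,G,d,m], logical=[d,m,C,B,E,D,G]
After op 12 (swap(6, 5)): offset=5, physical=[C,B,E,G,D,d,m], logical=[d,m,C,B,E,G,D]

Answer: G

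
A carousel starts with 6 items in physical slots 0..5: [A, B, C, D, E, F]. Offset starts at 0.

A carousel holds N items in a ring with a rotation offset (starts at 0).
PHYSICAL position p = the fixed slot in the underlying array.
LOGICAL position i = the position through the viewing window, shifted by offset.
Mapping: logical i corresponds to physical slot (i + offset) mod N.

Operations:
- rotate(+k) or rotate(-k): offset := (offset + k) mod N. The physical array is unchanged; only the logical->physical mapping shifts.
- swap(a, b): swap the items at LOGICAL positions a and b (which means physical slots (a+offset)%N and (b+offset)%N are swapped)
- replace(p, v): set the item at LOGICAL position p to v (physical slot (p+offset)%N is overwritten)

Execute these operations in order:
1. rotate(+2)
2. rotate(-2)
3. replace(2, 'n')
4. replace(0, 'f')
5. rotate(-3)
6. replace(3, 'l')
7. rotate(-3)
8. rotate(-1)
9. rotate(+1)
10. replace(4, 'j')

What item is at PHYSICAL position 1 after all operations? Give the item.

After op 1 (rotate(+2)): offset=2, physical=[A,B,C,D,E,F], logical=[C,D,E,F,A,B]
After op 2 (rotate(-2)): offset=0, physical=[A,B,C,D,E,F], logical=[A,B,C,D,E,F]
After op 3 (replace(2, 'n')): offset=0, physical=[A,B,n,D,E,F], logical=[A,B,n,D,E,F]
After op 4 (replace(0, 'f')): offset=0, physical=[f,B,n,D,E,F], logical=[f,B,n,D,E,F]
After op 5 (rotate(-3)): offset=3, physical=[f,B,n,D,E,F], logical=[D,E,F,f,B,n]
After op 6 (replace(3, 'l')): offset=3, physical=[l,B,n,D,E,F], logical=[D,E,F,l,B,n]
After op 7 (rotate(-3)): offset=0, physical=[l,B,n,D,E,F], logical=[l,B,n,D,E,F]
After op 8 (rotate(-1)): offset=5, physical=[l,B,n,D,E,F], logical=[F,l,B,n,D,E]
After op 9 (rotate(+1)): offset=0, physical=[l,B,n,D,E,F], logical=[l,B,n,D,E,F]
After op 10 (replace(4, 'j')): offset=0, physical=[l,B,n,D,j,F], logical=[l,B,n,D,j,F]

Answer: B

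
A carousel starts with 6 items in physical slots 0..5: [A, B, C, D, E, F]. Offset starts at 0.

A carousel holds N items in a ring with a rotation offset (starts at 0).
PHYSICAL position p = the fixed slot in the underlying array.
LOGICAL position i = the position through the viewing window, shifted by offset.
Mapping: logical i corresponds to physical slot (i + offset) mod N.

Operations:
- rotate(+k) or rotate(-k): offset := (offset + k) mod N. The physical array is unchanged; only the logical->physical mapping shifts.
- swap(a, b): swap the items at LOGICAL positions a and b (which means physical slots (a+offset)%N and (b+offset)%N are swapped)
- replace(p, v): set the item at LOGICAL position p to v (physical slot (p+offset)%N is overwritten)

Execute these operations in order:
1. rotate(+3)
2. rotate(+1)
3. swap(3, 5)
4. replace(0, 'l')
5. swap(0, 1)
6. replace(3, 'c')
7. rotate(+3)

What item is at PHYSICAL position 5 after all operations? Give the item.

After op 1 (rotate(+3)): offset=3, physical=[A,B,C,D,E,F], logical=[D,E,F,A,B,C]
After op 2 (rotate(+1)): offset=4, physical=[A,B,C,D,E,F], logical=[E,F,A,B,C,D]
After op 3 (swap(3, 5)): offset=4, physical=[A,D,C,B,E,F], logical=[E,F,A,D,C,B]
After op 4 (replace(0, 'l')): offset=4, physical=[A,D,C,B,l,F], logical=[l,F,A,D,C,B]
After op 5 (swap(0, 1)): offset=4, physical=[A,D,C,B,F,l], logical=[F,l,A,D,C,B]
After op 6 (replace(3, 'c')): offset=4, physical=[A,c,C,B,F,l], logical=[F,l,A,c,C,B]
After op 7 (rotate(+3)): offset=1, physical=[A,c,C,B,F,l], logical=[c,C,B,F,l,A]

Answer: l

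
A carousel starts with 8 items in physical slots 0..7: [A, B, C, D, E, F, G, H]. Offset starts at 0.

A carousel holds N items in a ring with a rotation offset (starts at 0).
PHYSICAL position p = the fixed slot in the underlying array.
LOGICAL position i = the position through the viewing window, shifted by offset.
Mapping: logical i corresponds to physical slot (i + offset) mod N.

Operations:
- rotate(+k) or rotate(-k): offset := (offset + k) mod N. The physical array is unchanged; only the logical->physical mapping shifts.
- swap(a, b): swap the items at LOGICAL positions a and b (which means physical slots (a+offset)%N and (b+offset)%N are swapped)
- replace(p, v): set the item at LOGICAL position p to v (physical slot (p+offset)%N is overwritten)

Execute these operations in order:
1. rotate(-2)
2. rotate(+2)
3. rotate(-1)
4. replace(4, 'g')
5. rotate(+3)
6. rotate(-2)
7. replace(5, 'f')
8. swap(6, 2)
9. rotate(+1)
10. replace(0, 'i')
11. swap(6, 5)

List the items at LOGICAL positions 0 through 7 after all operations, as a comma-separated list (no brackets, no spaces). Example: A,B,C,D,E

Answer: i,G,g,E,f,H,C,A

Derivation:
After op 1 (rotate(-2)): offset=6, physical=[A,B,C,D,E,F,G,H], logical=[G,H,A,B,C,D,E,F]
After op 2 (rotate(+2)): offset=0, physical=[A,B,C,D,E,F,G,H], logical=[A,B,C,D,E,F,G,H]
After op 3 (rotate(-1)): offset=7, physical=[A,B,C,D,E,F,G,H], logical=[H,A,B,C,D,E,F,G]
After op 4 (replace(4, 'g')): offset=7, physical=[A,B,C,g,E,F,G,H], logical=[H,A,B,C,g,E,F,G]
After op 5 (rotate(+3)): offset=2, physical=[A,B,C,g,E,F,G,H], logical=[C,g,E,F,G,H,A,B]
After op 6 (rotate(-2)): offset=0, physical=[A,B,C,g,E,F,G,H], logical=[A,B,C,g,E,F,G,H]
After op 7 (replace(5, 'f')): offset=0, physical=[A,B,C,g,E,f,G,H], logical=[A,B,C,g,E,f,G,H]
After op 8 (swap(6, 2)): offset=0, physical=[A,B,G,g,E,f,C,H], logical=[A,B,G,g,E,f,C,H]
After op 9 (rotate(+1)): offset=1, physical=[A,B,G,g,E,f,C,H], logical=[B,G,g,E,f,C,H,A]
After op 10 (replace(0, 'i')): offset=1, physical=[A,i,G,g,E,f,C,H], logical=[i,G,g,E,f,C,H,A]
After op 11 (swap(6, 5)): offset=1, physical=[A,i,G,g,E,f,H,C], logical=[i,G,g,E,f,H,C,A]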